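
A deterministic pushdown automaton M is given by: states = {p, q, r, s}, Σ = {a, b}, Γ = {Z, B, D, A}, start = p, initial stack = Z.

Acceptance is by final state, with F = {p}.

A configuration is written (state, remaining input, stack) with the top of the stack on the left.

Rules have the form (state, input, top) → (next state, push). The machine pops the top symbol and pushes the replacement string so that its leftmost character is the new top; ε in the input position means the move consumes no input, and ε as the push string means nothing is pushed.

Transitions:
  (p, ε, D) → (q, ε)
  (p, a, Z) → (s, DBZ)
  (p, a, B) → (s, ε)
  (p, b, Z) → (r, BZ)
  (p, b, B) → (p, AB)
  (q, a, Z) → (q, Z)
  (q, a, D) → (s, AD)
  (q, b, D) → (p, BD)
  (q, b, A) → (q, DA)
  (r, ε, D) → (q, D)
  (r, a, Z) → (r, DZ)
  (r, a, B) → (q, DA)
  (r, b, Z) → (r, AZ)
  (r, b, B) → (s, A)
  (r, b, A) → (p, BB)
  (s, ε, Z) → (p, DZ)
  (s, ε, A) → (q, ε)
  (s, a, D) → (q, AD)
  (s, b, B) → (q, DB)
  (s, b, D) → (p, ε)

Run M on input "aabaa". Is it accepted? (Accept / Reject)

Reject

(p, aabaa, Z) ⊢ (s, abaa, DBZ) ⊢ (q, baa, ADBZ) ⊢ (q, aa, DADBZ) ⊢ (s, a, ADADBZ) ⊢ (q, a, DADBZ) ⊢ (s, ε, ADADBZ) ⊢ (q, ε, DADBZ)
All input consumed; state q ∉ F and no further ε-move applies.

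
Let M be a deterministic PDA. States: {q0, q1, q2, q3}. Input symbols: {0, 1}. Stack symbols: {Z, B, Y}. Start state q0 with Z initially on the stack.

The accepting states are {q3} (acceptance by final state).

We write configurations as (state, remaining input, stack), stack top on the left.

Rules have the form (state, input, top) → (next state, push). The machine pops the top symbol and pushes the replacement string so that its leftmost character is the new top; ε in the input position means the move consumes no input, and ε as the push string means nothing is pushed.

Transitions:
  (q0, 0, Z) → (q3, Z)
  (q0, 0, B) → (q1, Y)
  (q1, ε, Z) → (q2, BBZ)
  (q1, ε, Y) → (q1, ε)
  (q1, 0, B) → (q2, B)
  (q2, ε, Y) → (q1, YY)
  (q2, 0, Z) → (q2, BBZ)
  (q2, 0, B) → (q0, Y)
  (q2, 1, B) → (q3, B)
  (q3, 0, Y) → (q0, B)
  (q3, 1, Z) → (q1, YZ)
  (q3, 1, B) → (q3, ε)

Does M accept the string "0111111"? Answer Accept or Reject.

(q0, 0111111, Z) ⊢ (q3, 111111, Z) ⊢ (q1, 11111, YZ) ⊢ (q1, 11111, Z) ⊢ (q2, 11111, BBZ) ⊢ (q3, 1111, BBZ) ⊢ (q3, 111, BZ) ⊢ (q3, 11, Z) ⊢ (q1, 1, YZ) ⊢ (q1, 1, Z) ⊢ (q2, 1, BBZ) ⊢ (q3, ε, BBZ)
All input consumed; state q3 ∈ F.

Accept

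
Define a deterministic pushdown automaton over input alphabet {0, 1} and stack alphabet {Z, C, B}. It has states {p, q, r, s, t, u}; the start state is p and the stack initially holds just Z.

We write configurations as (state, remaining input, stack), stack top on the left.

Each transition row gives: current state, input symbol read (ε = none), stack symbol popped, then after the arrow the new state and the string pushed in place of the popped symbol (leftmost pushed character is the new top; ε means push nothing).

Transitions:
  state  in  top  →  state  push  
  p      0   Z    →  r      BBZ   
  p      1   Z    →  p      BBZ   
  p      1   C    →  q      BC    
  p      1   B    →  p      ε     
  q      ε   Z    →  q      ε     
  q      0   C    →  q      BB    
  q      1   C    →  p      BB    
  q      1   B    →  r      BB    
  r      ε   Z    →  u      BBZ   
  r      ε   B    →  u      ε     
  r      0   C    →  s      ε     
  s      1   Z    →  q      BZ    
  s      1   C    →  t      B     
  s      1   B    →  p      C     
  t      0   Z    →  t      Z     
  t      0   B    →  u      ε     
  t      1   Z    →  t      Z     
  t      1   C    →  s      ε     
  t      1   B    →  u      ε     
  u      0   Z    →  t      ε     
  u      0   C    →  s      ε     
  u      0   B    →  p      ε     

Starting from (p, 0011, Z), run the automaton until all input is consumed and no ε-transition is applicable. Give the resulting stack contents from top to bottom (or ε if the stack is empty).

BZ

(p, 0011, Z)
  read 0, top Z: go to r, push BBZ → (r, 011, BBZ)
  ε-move, top B: go to u, push ε → (u, 011, BZ)
  read 0, top B: go to p, push ε → (p, 11, Z)
  read 1, top Z: go to p, push BBZ → (p, 1, BBZ)
  read 1, top B: go to p, push ε → (p, ε, BZ)
All input consumed in state p with stack BZ.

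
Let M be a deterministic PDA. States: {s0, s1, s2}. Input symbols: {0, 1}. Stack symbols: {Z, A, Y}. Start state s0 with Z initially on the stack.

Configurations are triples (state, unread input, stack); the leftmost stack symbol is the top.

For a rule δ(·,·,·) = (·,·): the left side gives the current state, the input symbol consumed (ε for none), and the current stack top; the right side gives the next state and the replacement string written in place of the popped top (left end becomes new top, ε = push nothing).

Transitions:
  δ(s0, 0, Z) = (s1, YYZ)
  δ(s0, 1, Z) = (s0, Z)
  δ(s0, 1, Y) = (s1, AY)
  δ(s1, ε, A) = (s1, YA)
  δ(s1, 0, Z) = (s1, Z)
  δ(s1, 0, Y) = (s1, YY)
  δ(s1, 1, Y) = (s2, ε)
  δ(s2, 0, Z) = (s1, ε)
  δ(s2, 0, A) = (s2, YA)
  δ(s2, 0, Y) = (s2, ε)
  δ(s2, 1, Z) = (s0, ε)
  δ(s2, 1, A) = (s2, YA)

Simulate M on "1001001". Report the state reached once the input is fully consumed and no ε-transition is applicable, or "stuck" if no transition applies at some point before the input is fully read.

s0

(s0, 1001001, Z)
  read 1, top Z: go to s0, push Z → (s0, 001001, Z)
  read 0, top Z: go to s1, push YYZ → (s1, 01001, YYZ)
  read 0, top Y: go to s1, push YY → (s1, 1001, YYYZ)
  read 1, top Y: go to s2, push ε → (s2, 001, YYZ)
  read 0, top Y: go to s2, push ε → (s2, 01, YZ)
  read 0, top Y: go to s2, push ε → (s2, 1, Z)
  read 1, top Z: go to s0, push ε → (s0, ε, ε)
All input consumed; M is in state s0.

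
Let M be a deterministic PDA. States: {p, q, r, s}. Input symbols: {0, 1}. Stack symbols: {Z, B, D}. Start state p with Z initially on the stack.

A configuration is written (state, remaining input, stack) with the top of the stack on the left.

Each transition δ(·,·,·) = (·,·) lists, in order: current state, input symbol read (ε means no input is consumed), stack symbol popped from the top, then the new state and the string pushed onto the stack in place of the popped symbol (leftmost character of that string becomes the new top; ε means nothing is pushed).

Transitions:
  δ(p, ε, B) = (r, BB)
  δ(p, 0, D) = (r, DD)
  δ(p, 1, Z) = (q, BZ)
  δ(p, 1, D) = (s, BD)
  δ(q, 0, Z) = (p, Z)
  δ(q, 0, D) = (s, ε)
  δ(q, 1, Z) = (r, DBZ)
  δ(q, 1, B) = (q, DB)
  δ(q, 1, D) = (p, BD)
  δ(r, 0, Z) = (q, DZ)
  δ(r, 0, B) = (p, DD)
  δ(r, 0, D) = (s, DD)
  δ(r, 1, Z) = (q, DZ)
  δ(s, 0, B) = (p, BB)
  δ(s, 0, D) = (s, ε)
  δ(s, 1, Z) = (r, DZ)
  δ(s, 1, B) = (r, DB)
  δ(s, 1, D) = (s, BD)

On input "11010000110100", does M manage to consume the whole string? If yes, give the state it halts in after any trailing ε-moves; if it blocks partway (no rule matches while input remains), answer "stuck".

stuck

(p, 11010000110100, Z)
  read 1, top Z: go to q, push BZ → (q, 1010000110100, BZ)
  read 1, top B: go to q, push DB → (q, 010000110100, DBZ)
  read 0, top D: go to s, push ε → (s, 10000110100, BZ)
  read 1, top B: go to r, push DB → (r, 0000110100, DBZ)
  read 0, top D: go to s, push DD → (s, 000110100, DDBZ)
  read 0, top D: go to s, push ε → (s, 00110100, DBZ)
  read 0, top D: go to s, push ε → (s, 0110100, BZ)
  read 0, top B: go to p, push BB → (p, 110100, BBZ)
  ε-move, top B: go to r, push BB → (r, 110100, BBBZ)
No transition for (r, 1, top B); M blocks with input 110100 remaining.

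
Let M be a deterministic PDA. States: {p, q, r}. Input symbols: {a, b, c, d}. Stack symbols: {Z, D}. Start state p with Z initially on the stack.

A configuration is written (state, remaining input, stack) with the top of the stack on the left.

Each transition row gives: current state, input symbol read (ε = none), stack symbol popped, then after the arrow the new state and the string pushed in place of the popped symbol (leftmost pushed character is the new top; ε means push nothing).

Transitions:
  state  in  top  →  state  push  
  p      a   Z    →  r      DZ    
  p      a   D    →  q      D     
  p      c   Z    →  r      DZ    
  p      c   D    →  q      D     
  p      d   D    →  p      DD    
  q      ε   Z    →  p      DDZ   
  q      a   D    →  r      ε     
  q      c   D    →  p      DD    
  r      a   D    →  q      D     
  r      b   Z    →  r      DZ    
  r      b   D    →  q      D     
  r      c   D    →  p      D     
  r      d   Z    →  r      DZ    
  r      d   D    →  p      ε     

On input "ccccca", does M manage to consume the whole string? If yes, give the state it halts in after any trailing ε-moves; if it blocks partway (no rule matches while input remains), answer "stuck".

(p, ccccca, Z)
  read c, top Z: go to r, push DZ → (r, cccca, DZ)
  read c, top D: go to p, push D → (p, ccca, DZ)
  read c, top D: go to q, push D → (q, cca, DZ)
  read c, top D: go to p, push DD → (p, ca, DDZ)
  read c, top D: go to q, push D → (q, a, DDZ)
  read a, top D: go to r, push ε → (r, ε, DZ)
All input consumed; M is in state r.

r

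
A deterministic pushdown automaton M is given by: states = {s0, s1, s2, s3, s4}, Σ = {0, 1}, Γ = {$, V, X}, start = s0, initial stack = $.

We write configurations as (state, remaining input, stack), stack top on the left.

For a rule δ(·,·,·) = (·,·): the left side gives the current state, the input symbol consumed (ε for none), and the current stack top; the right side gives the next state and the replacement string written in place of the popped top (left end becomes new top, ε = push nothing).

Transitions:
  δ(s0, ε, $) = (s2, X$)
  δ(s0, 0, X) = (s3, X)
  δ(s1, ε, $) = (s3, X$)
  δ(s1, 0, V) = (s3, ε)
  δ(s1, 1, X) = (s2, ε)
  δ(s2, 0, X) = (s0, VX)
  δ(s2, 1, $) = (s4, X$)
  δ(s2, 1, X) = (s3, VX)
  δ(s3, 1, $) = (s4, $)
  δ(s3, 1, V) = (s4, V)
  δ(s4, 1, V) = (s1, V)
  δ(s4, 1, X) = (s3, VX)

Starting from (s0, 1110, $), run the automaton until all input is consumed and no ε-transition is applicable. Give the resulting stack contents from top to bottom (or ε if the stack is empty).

X$

(s0, 1110, $)
  ε-move, top $: go to s2, push X$ → (s2, 1110, X$)
  read 1, top X: go to s3, push VX → (s3, 110, VX$)
  read 1, top V: go to s4, push V → (s4, 10, VX$)
  read 1, top V: go to s1, push V → (s1, 0, VX$)
  read 0, top V: go to s3, push ε → (s3, ε, X$)
All input consumed in state s3 with stack X$.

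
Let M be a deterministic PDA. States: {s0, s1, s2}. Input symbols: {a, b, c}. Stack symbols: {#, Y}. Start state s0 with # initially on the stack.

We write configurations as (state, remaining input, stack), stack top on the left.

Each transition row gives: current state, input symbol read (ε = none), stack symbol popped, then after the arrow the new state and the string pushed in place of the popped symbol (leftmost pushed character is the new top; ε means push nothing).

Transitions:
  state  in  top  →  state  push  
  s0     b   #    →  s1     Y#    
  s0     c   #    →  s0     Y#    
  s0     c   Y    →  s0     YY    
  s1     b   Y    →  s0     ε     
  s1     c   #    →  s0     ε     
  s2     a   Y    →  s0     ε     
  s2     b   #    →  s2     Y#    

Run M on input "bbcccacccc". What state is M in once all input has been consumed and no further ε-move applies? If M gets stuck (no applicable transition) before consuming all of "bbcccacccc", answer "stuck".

(s0, bbcccacccc, #)
  read b, top #: go to s1, push Y# → (s1, bcccacccc, Y#)
  read b, top Y: go to s0, push ε → (s0, cccacccc, #)
  read c, top #: go to s0, push Y# → (s0, ccacccc, Y#)
  read c, top Y: go to s0, push YY → (s0, cacccc, YY#)
  read c, top Y: go to s0, push YY → (s0, acccc, YYY#)
No transition for (s0, a, top Y); M blocks with input acccc remaining.

stuck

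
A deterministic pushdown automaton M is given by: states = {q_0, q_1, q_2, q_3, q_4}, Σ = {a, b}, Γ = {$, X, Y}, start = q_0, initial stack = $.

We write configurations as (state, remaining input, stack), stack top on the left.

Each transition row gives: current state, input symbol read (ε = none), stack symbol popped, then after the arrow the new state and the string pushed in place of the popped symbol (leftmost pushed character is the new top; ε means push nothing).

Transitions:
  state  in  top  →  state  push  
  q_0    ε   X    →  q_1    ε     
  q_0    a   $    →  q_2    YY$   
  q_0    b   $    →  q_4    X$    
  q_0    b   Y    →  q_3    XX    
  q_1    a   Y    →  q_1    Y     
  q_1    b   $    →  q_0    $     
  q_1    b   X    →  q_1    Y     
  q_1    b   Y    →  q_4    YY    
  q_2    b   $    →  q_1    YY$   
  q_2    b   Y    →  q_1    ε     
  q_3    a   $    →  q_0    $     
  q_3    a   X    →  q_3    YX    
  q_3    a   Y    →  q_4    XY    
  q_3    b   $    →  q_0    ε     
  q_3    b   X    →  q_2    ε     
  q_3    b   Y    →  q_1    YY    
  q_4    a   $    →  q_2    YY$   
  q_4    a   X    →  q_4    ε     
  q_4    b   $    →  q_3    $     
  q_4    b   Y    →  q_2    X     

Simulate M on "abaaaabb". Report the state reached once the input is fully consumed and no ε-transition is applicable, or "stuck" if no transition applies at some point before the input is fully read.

q_2

(q_0, abaaaabb, $) ⊢ (q_2, baaaabb, YY$) ⊢ (q_1, aaaabb, Y$) ⊢ (q_1, aaabb, Y$) ⊢ (q_1, aabb, Y$) ⊢ (q_1, abb, Y$) ⊢ (q_1, bb, Y$) ⊢ (q_4, b, YY$) ⊢ (q_2, ε, XY$)
All input consumed; M is in state q_2.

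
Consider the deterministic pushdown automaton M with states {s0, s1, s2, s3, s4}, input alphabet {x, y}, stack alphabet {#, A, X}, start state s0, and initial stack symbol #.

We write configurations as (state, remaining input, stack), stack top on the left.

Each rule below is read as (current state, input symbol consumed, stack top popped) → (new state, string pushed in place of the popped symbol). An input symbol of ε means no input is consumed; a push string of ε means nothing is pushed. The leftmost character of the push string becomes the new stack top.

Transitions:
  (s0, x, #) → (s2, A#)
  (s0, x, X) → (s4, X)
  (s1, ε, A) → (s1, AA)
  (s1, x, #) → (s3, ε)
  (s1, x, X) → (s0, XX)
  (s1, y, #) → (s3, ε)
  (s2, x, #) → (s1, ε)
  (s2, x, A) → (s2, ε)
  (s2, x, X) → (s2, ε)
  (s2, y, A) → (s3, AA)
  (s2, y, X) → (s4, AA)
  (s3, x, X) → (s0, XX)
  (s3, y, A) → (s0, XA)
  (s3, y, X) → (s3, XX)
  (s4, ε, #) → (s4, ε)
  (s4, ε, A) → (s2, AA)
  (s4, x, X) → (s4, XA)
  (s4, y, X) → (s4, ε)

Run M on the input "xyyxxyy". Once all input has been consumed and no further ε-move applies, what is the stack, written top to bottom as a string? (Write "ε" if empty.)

AAAAA#

(s0, xyyxxyy, #) ⊢ (s2, yyxxyy, A#) ⊢ (s3, yxxyy, AA#) ⊢ (s0, xxyy, XAA#) ⊢ (s4, xyy, XAA#) ⊢ (s4, yy, XAAA#) ⊢ (s4, y, AAA#) ⊢ (s2, y, AAAA#) ⊢ (s3, ε, AAAAA#)
All input consumed in state s3 with stack AAAAA#.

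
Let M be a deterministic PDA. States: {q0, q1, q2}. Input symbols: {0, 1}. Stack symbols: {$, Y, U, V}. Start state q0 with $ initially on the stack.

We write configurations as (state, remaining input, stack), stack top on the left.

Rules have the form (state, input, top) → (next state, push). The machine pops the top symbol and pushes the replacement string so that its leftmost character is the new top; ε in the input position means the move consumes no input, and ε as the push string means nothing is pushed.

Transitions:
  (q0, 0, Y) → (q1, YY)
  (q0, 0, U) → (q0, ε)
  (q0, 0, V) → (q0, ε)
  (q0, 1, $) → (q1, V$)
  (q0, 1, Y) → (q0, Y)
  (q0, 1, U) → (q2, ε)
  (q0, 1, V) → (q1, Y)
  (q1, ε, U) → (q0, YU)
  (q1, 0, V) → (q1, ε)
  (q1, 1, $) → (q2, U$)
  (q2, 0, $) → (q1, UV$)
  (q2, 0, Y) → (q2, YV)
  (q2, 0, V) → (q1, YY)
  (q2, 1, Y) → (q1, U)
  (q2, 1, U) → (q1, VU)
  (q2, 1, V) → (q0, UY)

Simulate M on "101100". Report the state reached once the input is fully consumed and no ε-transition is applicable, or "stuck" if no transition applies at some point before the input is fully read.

(q0, 101100, $)
  read 1, top $: go to q1, push V$ → (q1, 01100, V$)
  read 0, top V: go to q1, push ε → (q1, 1100, $)
  read 1, top $: go to q2, push U$ → (q2, 100, U$)
  read 1, top U: go to q1, push VU → (q1, 00, VU$)
  read 0, top V: go to q1, push ε → (q1, 0, U$)
  ε-move, top U: go to q0, push YU → (q0, 0, YU$)
  read 0, top Y: go to q1, push YY → (q1, ε, YYU$)
All input consumed; M is in state q1.

q1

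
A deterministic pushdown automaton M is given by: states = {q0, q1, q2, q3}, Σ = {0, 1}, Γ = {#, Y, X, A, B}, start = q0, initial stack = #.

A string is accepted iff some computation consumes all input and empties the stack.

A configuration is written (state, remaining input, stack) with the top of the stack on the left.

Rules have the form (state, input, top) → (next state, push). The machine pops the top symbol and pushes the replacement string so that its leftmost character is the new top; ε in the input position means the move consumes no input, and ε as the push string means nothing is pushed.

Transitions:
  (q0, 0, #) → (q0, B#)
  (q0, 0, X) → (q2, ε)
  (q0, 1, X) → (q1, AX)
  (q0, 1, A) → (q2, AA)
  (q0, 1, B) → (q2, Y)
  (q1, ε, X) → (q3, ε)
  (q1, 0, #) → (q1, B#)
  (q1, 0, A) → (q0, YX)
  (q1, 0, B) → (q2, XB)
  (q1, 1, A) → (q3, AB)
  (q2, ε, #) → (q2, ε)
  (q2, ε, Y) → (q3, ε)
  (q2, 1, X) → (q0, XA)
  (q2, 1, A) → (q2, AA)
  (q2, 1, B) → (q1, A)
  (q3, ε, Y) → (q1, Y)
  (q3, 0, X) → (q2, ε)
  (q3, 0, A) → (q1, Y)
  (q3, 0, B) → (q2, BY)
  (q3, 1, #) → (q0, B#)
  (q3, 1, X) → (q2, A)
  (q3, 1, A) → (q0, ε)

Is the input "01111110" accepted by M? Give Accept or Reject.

Reject

(q0, 01111110, #)
  read 0, top #: go to q0, push B# → (q0, 1111110, B#)
  read 1, top B: go to q2, push Y → (q2, 111110, Y#)
  ε-move, top Y: go to q3, push ε → (q3, 111110, #)
  read 1, top #: go to q0, push B# → (q0, 11110, B#)
  read 1, top B: go to q2, push Y → (q2, 1110, Y#)
  ε-move, top Y: go to q3, push ε → (q3, 1110, #)
  read 1, top #: go to q0, push B# → (q0, 110, B#)
  read 1, top B: go to q2, push Y → (q2, 10, Y#)
  ε-move, top Y: go to q3, push ε → (q3, 10, #)
  read 1, top #: go to q0, push B# → (q0, 0, B#)
No transition applies at (q0, 0, B#); input not fully consumed.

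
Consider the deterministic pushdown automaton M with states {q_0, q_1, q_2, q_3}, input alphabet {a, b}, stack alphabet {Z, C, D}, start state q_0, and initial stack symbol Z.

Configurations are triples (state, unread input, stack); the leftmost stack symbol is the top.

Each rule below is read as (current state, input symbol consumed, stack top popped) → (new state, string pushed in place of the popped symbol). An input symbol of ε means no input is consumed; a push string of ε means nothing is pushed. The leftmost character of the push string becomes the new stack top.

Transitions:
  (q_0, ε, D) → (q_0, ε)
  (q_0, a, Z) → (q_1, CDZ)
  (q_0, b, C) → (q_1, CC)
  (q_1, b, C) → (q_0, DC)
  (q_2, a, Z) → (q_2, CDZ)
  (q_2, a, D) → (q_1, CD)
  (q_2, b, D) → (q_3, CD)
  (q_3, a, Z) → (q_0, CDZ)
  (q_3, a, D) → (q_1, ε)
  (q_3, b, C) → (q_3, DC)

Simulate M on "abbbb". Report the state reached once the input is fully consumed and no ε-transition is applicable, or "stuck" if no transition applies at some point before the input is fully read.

(q_0, abbbb, Z) ⊢ (q_1, bbbb, CDZ) ⊢ (q_0, bbb, DCDZ) ⊢ (q_0, bbb, CDZ) ⊢ (q_1, bb, CCDZ) ⊢ (q_0, b, DCCDZ) ⊢ (q_0, b, CCDZ) ⊢ (q_1, ε, CCCDZ)
All input consumed; M is in state q_1.

q_1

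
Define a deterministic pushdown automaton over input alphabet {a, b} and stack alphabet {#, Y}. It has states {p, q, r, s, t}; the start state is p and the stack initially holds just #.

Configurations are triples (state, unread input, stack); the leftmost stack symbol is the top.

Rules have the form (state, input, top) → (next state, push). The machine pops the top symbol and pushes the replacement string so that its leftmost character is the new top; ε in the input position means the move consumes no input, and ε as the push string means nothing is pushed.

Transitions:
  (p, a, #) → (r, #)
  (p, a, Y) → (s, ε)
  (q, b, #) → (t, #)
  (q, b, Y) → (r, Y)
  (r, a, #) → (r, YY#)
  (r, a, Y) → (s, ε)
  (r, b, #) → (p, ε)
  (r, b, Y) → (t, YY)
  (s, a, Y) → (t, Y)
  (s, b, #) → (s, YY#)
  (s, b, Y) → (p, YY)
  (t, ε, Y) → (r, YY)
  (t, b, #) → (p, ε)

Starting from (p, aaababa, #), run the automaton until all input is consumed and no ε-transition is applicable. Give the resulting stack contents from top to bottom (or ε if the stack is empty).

Y#

(p, aaababa, #) ⊢ (r, aababa, #) ⊢ (r, ababa, YY#) ⊢ (s, baba, Y#) ⊢ (p, aba, YY#) ⊢ (s, ba, Y#) ⊢ (p, a, YY#) ⊢ (s, ε, Y#)
All input consumed in state s with stack Y#.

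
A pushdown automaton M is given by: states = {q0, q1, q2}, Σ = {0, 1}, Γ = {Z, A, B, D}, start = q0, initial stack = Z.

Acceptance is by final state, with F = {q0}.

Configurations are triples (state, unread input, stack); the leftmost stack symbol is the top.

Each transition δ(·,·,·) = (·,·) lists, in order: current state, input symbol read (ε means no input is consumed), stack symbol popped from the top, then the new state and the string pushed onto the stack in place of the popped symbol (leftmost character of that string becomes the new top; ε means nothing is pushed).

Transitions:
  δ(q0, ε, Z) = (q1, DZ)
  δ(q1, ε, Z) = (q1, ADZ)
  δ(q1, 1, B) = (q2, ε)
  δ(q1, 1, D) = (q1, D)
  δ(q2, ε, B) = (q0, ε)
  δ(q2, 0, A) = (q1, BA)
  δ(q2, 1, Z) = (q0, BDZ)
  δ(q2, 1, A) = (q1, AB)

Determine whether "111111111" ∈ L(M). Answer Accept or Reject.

No computation consumes all input and reaches a final state.

Reject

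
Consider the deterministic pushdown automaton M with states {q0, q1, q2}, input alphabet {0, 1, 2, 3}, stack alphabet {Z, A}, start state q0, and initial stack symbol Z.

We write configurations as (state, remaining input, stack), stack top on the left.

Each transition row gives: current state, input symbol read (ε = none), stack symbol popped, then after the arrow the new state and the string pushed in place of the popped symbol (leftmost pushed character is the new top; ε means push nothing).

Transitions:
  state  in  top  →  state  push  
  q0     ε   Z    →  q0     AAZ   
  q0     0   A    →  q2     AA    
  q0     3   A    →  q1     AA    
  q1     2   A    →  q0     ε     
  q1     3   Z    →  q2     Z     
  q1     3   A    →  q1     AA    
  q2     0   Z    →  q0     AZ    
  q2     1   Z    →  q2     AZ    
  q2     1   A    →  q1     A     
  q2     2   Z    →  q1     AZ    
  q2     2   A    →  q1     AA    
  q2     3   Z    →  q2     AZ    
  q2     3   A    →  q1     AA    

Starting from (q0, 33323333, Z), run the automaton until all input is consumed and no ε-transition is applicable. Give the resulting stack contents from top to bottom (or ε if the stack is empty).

AAAAAAAAZ

(q0, 33323333, Z)
  ε-move, top Z: go to q0, push AAZ → (q0, 33323333, AAZ)
  read 3, top A: go to q1, push AA → (q1, 3323333, AAAZ)
  read 3, top A: go to q1, push AA → (q1, 323333, AAAAZ)
  read 3, top A: go to q1, push AA → (q1, 23333, AAAAAZ)
  read 2, top A: go to q0, push ε → (q0, 3333, AAAAZ)
  read 3, top A: go to q1, push AA → (q1, 333, AAAAAZ)
  read 3, top A: go to q1, push AA → (q1, 33, AAAAAAZ)
  read 3, top A: go to q1, push AA → (q1, 3, AAAAAAAZ)
  read 3, top A: go to q1, push AA → (q1, ε, AAAAAAAAZ)
All input consumed in state q1 with stack AAAAAAAAZ.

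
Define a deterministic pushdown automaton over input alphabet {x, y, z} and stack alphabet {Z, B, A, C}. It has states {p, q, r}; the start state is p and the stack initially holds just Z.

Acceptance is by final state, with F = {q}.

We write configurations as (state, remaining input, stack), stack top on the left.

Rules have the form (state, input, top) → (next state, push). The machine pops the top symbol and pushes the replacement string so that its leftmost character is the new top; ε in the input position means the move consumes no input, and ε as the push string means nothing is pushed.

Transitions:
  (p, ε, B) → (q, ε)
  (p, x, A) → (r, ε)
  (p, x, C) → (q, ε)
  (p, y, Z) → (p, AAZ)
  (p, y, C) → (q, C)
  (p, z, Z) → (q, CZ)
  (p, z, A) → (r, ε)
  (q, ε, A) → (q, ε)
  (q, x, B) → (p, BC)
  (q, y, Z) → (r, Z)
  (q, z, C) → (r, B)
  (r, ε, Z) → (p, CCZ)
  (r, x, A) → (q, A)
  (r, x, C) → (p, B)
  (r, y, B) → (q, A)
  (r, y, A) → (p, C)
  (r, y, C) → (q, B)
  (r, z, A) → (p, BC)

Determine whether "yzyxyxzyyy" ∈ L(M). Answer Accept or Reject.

(p, yzyxyxzyyy, Z) ⊢ (p, zyxyxzyyy, AAZ) ⊢ (r, yxyxzyyy, AZ) ⊢ (p, xyxzyyy, CZ) ⊢ (q, yxzyyy, Z) ⊢ (r, xzyyy, Z) ⊢ (p, xzyyy, CCZ) ⊢ (q, zyyy, CZ) ⊢ (r, yyy, BZ) ⊢ (q, yy, AZ) ⊢ (q, yy, Z) ⊢ (r, y, Z) ⊢ (p, y, CCZ) ⊢ (q, ε, CCZ)
All input consumed; state q ∈ F.

Accept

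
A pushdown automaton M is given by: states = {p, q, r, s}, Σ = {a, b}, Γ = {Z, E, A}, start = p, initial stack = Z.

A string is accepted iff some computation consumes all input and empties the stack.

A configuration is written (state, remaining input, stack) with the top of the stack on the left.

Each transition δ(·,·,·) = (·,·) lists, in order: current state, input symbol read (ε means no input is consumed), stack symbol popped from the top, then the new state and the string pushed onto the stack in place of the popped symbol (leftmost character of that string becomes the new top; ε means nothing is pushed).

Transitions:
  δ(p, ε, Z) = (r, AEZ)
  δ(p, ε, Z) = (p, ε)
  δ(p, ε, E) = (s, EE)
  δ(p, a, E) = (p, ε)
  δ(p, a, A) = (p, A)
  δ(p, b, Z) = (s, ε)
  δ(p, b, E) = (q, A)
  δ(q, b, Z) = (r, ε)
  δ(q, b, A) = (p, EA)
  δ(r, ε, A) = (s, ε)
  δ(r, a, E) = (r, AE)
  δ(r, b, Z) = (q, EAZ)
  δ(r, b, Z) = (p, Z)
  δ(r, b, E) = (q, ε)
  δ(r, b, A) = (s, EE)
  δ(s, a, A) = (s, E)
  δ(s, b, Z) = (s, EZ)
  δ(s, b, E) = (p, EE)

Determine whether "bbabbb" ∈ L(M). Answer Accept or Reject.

Reject

No computation consumes all input and empties the stack.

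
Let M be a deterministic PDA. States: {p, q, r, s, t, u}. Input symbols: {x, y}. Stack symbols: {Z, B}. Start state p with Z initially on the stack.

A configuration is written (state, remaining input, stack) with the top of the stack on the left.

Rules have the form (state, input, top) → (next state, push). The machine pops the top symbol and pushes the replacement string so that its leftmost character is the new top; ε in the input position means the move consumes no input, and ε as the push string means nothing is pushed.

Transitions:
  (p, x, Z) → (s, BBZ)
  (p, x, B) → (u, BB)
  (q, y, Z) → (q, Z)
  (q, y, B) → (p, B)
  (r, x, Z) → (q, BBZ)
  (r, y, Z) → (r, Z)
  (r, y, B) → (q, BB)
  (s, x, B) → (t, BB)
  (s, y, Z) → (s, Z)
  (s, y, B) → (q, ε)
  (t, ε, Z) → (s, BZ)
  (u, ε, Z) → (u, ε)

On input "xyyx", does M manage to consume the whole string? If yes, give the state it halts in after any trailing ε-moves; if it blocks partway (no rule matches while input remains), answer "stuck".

(p, xyyx, Z) ⊢ (s, yyx, BBZ) ⊢ (q, yx, BZ) ⊢ (p, x, BZ) ⊢ (u, ε, BBZ)
All input consumed; M is in state u.

u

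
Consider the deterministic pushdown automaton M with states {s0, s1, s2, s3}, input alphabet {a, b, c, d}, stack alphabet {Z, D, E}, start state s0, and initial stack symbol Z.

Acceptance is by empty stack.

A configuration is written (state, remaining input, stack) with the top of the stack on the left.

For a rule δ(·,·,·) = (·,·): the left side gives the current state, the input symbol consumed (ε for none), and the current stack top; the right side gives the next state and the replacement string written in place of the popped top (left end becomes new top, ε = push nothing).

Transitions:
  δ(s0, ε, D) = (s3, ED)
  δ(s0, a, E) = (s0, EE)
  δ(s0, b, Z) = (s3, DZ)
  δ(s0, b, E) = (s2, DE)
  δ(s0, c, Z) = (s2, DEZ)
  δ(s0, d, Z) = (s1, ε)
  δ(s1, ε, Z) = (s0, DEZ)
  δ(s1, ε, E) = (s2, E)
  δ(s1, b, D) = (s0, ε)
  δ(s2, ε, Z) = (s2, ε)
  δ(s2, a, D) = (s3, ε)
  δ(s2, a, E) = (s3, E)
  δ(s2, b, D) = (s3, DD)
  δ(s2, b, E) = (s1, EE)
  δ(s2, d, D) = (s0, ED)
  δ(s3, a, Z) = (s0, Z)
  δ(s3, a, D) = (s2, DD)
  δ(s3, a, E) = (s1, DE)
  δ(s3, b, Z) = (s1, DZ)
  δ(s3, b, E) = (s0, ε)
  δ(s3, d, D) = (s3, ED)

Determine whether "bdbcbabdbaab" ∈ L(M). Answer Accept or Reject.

Reject

(s0, bdbcbabdbaab, Z)
  read b, top Z: go to s3, push DZ → (s3, dbcbabdbaab, DZ)
  read d, top D: go to s3, push ED → (s3, bcbabdbaab, EDZ)
  read b, top E: go to s0, push ε → (s0, cbabdbaab, DZ)
  ε-move, top D: go to s3, push ED → (s3, cbabdbaab, EDZ)
No transition applies at (s3, cbabdbaab, EDZ); input not fully consumed.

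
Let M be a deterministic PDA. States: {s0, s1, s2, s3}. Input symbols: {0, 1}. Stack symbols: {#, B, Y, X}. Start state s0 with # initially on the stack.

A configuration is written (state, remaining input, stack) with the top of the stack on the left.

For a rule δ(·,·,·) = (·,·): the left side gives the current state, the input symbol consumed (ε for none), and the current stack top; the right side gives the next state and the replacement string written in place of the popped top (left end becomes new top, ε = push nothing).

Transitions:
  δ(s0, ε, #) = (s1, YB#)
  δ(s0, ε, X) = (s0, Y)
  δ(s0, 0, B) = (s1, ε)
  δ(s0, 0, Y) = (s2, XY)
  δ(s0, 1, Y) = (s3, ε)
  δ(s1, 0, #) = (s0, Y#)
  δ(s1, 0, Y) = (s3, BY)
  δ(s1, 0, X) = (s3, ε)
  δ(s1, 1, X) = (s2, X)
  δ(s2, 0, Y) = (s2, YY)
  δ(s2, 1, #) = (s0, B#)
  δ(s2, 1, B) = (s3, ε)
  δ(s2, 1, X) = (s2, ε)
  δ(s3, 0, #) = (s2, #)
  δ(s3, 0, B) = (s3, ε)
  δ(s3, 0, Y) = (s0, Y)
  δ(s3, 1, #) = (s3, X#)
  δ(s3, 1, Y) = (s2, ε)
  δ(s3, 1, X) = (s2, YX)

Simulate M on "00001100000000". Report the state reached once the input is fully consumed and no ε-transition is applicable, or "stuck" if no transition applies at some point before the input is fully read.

stuck

(s0, 00001100000000, #)
  ε-move, top #: go to s1, push YB# → (s1, 00001100000000, YB#)
  read 0, top Y: go to s3, push BY → (s3, 0001100000000, BYB#)
  read 0, top B: go to s3, push ε → (s3, 001100000000, YB#)
  read 0, top Y: go to s0, push Y → (s0, 01100000000, YB#)
  read 0, top Y: go to s2, push XY → (s2, 1100000000, XYB#)
  read 1, top X: go to s2, push ε → (s2, 100000000, YB#)
No transition for (s2, 1, top Y); M blocks with input 100000000 remaining.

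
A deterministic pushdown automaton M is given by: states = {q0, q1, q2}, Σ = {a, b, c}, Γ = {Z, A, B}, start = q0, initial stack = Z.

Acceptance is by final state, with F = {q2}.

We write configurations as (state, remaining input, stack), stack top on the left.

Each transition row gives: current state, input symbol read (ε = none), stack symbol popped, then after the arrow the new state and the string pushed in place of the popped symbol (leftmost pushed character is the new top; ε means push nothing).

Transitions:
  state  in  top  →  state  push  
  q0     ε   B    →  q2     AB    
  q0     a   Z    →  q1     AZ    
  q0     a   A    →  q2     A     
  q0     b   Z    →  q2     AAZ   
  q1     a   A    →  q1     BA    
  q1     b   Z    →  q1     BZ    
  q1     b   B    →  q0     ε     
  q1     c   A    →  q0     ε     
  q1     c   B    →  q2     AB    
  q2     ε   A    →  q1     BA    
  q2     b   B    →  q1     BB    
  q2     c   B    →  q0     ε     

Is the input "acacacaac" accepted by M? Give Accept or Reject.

Accept

(q0, acacacaac, Z)
  read a, top Z: go to q1, push AZ → (q1, cacacaac, AZ)
  read c, top A: go to q0, push ε → (q0, acacaac, Z)
  read a, top Z: go to q1, push AZ → (q1, cacaac, AZ)
  read c, top A: go to q0, push ε → (q0, acaac, Z)
  read a, top Z: go to q1, push AZ → (q1, caac, AZ)
  read c, top A: go to q0, push ε → (q0, aac, Z)
  read a, top Z: go to q1, push AZ → (q1, ac, AZ)
  read a, top A: go to q1, push BA → (q1, c, BAZ)
  read c, top B: go to q2, push AB → (q2, ε, ABAZ)
All input consumed; state q2 ∈ F.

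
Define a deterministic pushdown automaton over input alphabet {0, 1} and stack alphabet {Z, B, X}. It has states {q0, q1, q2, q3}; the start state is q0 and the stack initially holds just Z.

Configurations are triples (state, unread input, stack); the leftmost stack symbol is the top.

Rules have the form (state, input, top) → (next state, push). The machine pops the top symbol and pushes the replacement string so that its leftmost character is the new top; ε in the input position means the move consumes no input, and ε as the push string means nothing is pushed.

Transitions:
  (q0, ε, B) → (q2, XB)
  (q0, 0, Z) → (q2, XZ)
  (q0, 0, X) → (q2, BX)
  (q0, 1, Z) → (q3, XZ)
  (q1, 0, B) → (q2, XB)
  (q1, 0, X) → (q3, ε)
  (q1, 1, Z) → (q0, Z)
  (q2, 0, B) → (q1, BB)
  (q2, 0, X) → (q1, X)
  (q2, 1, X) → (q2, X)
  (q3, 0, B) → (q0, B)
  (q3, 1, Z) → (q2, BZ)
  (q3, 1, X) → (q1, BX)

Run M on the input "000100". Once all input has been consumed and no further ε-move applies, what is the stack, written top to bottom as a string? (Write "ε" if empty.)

XBBZ

(q0, 000100, Z)
  read 0, top Z: go to q2, push XZ → (q2, 00100, XZ)
  read 0, top X: go to q1, push X → (q1, 0100, XZ)
  read 0, top X: go to q3, push ε → (q3, 100, Z)
  read 1, top Z: go to q2, push BZ → (q2, 00, BZ)
  read 0, top B: go to q1, push BB → (q1, 0, BBZ)
  read 0, top B: go to q2, push XB → (q2, ε, XBBZ)
All input consumed in state q2 with stack XBBZ.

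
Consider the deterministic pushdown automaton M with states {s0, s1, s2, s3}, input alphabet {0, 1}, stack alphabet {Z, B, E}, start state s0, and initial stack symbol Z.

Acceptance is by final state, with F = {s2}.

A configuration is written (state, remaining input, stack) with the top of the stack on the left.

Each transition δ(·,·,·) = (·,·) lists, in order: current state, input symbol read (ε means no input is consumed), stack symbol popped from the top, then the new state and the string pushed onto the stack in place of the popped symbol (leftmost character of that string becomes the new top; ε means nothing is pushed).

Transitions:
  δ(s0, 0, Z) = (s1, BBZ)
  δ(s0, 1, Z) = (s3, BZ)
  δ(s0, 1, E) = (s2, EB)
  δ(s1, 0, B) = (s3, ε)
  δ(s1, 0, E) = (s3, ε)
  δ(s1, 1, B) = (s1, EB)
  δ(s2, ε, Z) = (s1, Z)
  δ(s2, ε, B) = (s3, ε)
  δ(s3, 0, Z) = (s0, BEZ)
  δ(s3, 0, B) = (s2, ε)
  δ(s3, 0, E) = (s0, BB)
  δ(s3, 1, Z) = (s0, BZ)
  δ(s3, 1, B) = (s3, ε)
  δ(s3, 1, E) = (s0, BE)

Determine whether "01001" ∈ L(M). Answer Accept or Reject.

(s0, 01001, Z)
  read 0, top Z: go to s1, push BBZ → (s1, 1001, BBZ)
  read 1, top B: go to s1, push EB → (s1, 001, EBBZ)
  read 0, top E: go to s3, push ε → (s3, 01, BBZ)
  read 0, top B: go to s2, push ε → (s2, 1, BZ)
  ε-move, top B: go to s3, push ε → (s3, 1, Z)
  read 1, top Z: go to s0, push BZ → (s0, ε, BZ)
All input consumed; state s0 ∉ F and no further ε-move applies.

Reject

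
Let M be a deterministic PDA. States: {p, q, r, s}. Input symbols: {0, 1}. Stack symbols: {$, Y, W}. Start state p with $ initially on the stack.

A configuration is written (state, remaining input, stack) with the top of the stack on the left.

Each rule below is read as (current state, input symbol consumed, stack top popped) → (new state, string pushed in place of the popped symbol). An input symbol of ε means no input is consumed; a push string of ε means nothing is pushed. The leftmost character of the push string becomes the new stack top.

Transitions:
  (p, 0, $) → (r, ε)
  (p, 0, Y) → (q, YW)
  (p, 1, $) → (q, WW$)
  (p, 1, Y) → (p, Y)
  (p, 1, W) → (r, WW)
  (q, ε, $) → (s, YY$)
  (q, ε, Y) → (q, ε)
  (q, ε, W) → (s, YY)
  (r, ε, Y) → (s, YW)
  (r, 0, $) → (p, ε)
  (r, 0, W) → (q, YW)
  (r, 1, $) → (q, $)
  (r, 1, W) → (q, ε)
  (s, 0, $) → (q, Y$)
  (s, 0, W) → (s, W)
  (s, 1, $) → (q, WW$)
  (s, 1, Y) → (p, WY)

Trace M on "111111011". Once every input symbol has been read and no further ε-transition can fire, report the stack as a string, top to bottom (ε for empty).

WWYYWYYYYW$

(p, 111111011, $) ⊢ (q, 11111011, WW$) ⊢ (s, 11111011, YYW$) ⊢ (p, 1111011, WYYW$) ⊢ (r, 111011, WWYYW$) ⊢ (q, 11011, WYYW$) ⊢ (s, 11011, YYYYW$) ⊢ (p, 1011, WYYYYW$) ⊢ (r, 011, WWYYYYW$) ⊢ (q, 11, YWWYYYYW$) ⊢ (q, 11, WWYYYYW$) ⊢ (s, 11, YYWYYYYW$) ⊢ (p, 1, WYYWYYYYW$) ⊢ (r, ε, WWYYWYYYYW$)
All input consumed in state r with stack WWYYWYYYYW$.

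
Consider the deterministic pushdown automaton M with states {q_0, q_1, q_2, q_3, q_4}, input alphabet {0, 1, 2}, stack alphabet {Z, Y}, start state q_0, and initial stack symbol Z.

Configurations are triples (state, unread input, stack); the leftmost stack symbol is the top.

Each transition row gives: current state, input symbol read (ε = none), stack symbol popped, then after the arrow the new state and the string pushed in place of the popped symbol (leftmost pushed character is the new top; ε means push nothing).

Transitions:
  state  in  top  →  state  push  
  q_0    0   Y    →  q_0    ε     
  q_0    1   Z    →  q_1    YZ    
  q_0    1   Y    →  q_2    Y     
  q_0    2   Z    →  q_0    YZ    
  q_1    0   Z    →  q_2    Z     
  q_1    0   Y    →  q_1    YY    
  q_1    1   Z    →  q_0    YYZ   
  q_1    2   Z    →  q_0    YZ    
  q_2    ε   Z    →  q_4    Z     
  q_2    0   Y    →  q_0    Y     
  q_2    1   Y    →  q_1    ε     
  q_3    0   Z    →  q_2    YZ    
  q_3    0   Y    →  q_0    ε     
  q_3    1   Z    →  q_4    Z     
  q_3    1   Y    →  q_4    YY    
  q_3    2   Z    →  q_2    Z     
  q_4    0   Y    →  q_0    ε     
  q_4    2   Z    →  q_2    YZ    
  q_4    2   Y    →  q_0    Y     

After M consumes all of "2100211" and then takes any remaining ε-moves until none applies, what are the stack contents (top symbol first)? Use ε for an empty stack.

Z

(q_0, 2100211, Z) ⊢ (q_0, 100211, YZ) ⊢ (q_2, 00211, YZ) ⊢ (q_0, 0211, YZ) ⊢ (q_0, 211, Z) ⊢ (q_0, 11, YZ) ⊢ (q_2, 1, YZ) ⊢ (q_1, ε, Z)
All input consumed in state q_1 with stack Z.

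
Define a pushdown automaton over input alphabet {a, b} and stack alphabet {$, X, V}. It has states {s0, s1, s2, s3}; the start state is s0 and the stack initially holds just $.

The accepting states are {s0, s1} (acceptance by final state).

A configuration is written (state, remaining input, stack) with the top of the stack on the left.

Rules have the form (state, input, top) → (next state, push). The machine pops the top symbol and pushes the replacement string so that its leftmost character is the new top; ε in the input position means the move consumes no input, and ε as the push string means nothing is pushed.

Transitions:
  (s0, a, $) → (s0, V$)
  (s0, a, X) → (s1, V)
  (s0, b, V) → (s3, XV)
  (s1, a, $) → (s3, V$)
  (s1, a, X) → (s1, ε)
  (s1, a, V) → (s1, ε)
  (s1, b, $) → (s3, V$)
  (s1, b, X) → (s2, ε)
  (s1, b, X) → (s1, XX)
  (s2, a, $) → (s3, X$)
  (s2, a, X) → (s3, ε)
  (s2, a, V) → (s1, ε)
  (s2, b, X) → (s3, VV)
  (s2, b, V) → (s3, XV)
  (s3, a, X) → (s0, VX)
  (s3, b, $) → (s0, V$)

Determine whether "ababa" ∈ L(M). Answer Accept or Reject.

Accept

One accepting computation: (s0, ababa, $) ⊢ (s0, baba, V$) ⊢ (s3, aba, XV$) ⊢ (s0, ba, VXV$) ⊢ (s3, a, XVXV$) ⊢ (s0, ε, VXVXV$)
All input consumed and state s0 ∈ F.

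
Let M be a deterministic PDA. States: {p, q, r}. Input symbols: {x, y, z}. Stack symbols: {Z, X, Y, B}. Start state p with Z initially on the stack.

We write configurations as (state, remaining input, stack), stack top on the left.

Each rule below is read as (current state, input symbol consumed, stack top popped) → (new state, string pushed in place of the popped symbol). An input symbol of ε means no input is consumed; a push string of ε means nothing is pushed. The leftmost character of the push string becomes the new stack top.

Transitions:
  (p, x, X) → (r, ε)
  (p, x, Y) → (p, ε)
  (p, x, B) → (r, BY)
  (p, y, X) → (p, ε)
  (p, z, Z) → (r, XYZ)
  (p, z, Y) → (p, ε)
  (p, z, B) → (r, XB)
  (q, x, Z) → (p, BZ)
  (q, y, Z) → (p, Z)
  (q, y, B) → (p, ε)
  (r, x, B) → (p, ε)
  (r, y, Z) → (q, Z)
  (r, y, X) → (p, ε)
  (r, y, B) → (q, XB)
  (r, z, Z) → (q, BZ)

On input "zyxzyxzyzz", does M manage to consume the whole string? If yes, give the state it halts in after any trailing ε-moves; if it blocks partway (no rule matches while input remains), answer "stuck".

(p, zyxzyxzyzz, Z) ⊢ (r, yxzyxzyzz, XYZ) ⊢ (p, xzyxzyzz, YZ) ⊢ (p, zyxzyzz, Z) ⊢ (r, yxzyzz, XYZ) ⊢ (p, xzyzz, YZ) ⊢ (p, zyzz, Z) ⊢ (r, yzz, XYZ) ⊢ (p, zz, YZ) ⊢ (p, z, Z) ⊢ (r, ε, XYZ)
All input consumed; M is in state r.

r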